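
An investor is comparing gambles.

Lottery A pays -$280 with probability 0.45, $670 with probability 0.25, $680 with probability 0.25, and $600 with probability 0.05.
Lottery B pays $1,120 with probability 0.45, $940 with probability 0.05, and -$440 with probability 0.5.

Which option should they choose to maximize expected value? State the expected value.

Lottery B ($331)

Lottery A = 0.45 × (-280) + 0.25 × 670 + 0.25 × 680 + 0.05 × 600 = -126 + 167.5 + 170 + 30 = 241.5
Lottery B = 0.45 × 1120 + 0.05 × 940 + 0.5 × (-440) = 504 + 47 − 220 = 331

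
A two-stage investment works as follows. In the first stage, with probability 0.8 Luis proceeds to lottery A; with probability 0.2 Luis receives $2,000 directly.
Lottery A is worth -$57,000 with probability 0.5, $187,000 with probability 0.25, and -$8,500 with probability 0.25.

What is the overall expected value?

EV(A) = 0.5 × (-57000) + 0.25 × 187000 + 0.25 × (-8500) = -28500 + 46750 − 2125 = 16125
Branch B: 2000 (certain)
Overall = 0.8 × 16125 + 0.2 × 2000 = 12900 + 400 = 13300

$13,300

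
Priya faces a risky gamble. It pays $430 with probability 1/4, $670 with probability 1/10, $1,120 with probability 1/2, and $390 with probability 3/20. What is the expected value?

$793

EV = 1/4 × 430 + 1/10 × 670 + 1/2 × 1120 + 3/20 × 390 = 107.5 + 67 + 560 + 58.5 = 793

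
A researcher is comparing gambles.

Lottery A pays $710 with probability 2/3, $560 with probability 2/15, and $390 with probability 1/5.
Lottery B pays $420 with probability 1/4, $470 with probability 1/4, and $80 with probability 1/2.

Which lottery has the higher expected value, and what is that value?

Lottery A = 2/3 × 710 + 2/15 × 560 + 1/5 × 390 = 473.3333 + 74.6667 + 78 = 626
Lottery B = 1/4 × 420 + 1/4 × 470 + 1/2 × 80 = 105 + 117.5 + 40 = 262.5

Lottery A ($626)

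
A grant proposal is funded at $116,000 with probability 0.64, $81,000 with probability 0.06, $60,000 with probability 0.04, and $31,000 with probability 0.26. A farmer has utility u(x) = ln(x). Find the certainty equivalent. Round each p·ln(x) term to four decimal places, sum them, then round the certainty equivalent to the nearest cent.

$78,464.38

E[u] = 0.64·ln(116000) + 0.06·ln(81000) + 0.04·ln(60000) + 0.26·ln(31000) = 7.4633 + 0.6781 + 0.4401 + 2.6889 = 11.2704
CE = e^11.2704 ≈ 78464.38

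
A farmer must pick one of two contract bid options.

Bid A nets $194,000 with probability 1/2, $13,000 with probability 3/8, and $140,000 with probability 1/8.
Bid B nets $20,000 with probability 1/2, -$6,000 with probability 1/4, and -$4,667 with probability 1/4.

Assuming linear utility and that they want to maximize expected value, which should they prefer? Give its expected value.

Bid A ($119,375)

Bid A = 1/2 × 194000 + 3/8 × 13000 + 1/8 × 140000 = 97000 + 4875 + 17500 = 119375
Bid B = 1/2 × 20000 + 1/4 × (-6000) + 1/4 × (-4667) = 10000 − 1500 − 1166.75 = 7333.25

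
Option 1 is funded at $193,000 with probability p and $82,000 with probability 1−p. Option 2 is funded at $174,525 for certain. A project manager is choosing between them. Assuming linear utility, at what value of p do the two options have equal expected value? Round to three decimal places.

p = 0.834

p·193000 + (1−p)·82000 = 174525
111000p + 82000 = 174525
p = (174525 − 82000) / 111000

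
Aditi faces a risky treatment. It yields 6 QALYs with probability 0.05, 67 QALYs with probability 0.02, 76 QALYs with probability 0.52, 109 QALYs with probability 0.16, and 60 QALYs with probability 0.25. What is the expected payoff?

EV = 0.05 × 6 + 0.02 × 67 + 0.52 × 76 + 0.16 × 109 + 0.25 × 60 = 0.3 + 1.34 + 39.52 + 17.44 + 15 = 73.6

73.6 QALYs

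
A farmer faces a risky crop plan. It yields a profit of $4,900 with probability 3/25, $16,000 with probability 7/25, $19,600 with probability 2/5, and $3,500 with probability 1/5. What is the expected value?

$13,608

EV = 3/25 × 4900 + 7/25 × 16000 + 2/5 × 19600 + 1/5 × 3500 = 588 + 4480 + 7840 + 700 = 13608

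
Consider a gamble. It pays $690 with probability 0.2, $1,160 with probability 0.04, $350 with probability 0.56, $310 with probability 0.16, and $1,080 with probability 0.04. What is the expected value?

$473.20

EV = 0.2 × 690 + 0.04 × 1160 + 0.56 × 350 + 0.16 × 310 + 0.04 × 1080 = 138 + 46.4 + 196 + 49.6 + 43.2 = 473.2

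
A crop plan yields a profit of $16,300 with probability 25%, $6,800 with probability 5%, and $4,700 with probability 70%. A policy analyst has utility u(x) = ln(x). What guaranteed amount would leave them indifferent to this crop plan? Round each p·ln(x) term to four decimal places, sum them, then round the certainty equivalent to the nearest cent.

E[u] = 0.25·ln(16300) + 0.05·ln(6800) + 0.7·ln(4700) = 2.4247 + 0.4412 + 5.9187 = 8.7846
CE = e^8.7846 ≈ 6532.86

$6,532.86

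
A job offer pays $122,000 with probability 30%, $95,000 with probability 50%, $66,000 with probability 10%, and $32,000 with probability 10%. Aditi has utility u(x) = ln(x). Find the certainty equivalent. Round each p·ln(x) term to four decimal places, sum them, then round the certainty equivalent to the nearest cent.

E[u] = 0.3·ln(122000) + 0.5·ln(95000) + 0.1·ln(66000) + 0.1·ln(32000) = 3.5135 + 5.7308 + 1.1097 + 1.0373 = 11.3913
CE = e^11.3913 ≈ 88547.99

$88,547.99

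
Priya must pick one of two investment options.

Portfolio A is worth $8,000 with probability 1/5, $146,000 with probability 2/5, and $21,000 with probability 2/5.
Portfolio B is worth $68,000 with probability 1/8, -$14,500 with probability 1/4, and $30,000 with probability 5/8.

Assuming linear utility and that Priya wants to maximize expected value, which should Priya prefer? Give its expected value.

Portfolio A ($68,400)

Portfolio A = 1/5 × 8000 + 2/5 × 146000 + 2/5 × 21000 = 1600 + 58400 + 8400 = 68400
Portfolio B = 1/8 × 68000 + 1/4 × (-14500) + 5/8 × 30000 = 8500 − 3625 + 18750 = 23625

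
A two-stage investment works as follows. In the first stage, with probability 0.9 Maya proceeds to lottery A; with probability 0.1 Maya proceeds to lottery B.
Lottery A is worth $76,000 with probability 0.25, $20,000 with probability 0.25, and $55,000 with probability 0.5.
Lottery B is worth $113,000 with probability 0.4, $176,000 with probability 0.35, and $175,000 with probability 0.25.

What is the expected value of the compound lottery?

$61,405

EV(A) = 0.25 × 76000 + 0.25 × 20000 + 0.5 × 55000 = 19000 + 5000 + 27500 = 51500
EV(B) = 0.4 × 113000 + 0.35 × 176000 + 0.25 × 175000 = 45200 + 61600 + 43750 = 150550
Overall = 0.9 × 51500 + 0.1 × 150550 = 46350 + 15055 = 61405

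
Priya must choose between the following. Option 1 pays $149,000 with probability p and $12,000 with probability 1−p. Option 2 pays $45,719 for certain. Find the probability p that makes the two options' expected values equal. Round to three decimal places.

p·149000 + (1−p)·12000 = 45719
137000p + 12000 = 45719
p = (45719 − 12000) / 137000

p = 0.246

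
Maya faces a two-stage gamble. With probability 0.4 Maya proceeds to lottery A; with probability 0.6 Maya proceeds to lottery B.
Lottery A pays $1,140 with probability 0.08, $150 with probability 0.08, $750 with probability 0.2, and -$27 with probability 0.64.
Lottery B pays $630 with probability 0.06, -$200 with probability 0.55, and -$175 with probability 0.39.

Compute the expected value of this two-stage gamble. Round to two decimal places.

$10.10

EV(A) = 0.08 × 1140 + 0.08 × 150 + 0.2 × 750 + 0.64 × (-27) = 91.2 + 12 + 150 − 17.28 = 235.92
EV(B) = 0.06 × 630 + 0.55 × (-200) + 0.39 × (-175) = 37.8 − 110 − 68.25 = -140.45
Overall = 0.4 × 235.92 + 0.6 × (-140.45) = 94.368 − 84.27 = 10.098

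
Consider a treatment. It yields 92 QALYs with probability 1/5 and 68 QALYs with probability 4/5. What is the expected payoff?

72.8 QALYs

EV = 1/5 × 92 + 4/5 × 68 = 18.4 + 54.4 = 72.8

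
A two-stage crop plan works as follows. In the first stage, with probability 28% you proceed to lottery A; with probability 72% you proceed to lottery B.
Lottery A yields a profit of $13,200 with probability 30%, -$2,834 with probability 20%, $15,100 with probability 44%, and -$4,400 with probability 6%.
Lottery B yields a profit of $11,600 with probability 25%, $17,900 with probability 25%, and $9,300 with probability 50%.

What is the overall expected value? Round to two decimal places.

EV(A) = 0.3 × 13200 + 0.2 × (-2834) + 0.44 × 15100 + 0.06 × (-4400) = 3960 − 566.8 + 6644 − 264 = 9773.2
EV(B) = 0.25 × 11600 + 0.25 × 17900 + 0.5 × 9300 = 2900 + 4475 + 4650 = 12025
Overall = 0.28 × 9773.2 + 0.72 × 12025 = 2736.496 + 8658 = 11394.496

$11,394.50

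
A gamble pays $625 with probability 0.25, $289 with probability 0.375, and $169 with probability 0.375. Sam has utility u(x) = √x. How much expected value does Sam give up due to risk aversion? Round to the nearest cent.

$21.75

E[u] = 0.25·√625 + 0.375·√289 + 0.375·√169 = 0.25·25 + 0.375·17 + 0.375·13 = 17.5
CE = (17.5)² = 306.25
Risk premium = EV − CE = 328 − 306.25 = 21.75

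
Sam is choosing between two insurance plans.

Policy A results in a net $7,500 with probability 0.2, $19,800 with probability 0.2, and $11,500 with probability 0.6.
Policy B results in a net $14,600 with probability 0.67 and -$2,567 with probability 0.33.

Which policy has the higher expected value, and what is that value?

Policy A = 0.2 × 7500 + 0.2 × 19800 + 0.6 × 11500 = 1500 + 3960 + 6900 = 12360
Policy B = 0.67 × 14600 + 0.33 × (-2567) = 9782 − 847.11 = 8934.89

Policy A ($12,360)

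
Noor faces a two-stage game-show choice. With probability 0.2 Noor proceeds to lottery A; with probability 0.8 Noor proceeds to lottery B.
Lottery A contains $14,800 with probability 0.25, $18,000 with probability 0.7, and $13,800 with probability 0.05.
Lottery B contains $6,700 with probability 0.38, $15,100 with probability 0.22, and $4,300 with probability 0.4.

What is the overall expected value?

EV(A) = 0.25 × 14800 + 0.7 × 18000 + 0.05 × 13800 = 3700 + 12600 + 690 = 16990
EV(B) = 0.38 × 6700 + 0.22 × 15100 + 0.4 × 4300 = 2546 + 3322 + 1720 = 7588
Overall = 0.2 × 16990 + 0.8 × 7588 = 3398 + 6070.4 = 9468.4

$9,468.40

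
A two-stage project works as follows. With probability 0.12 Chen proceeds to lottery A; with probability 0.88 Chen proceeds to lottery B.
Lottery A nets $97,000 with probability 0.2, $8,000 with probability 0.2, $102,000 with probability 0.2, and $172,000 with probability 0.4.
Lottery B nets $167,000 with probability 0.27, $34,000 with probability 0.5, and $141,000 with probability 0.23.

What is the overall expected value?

EV(A) = 0.2 × 97000 + 0.2 × 8000 + 0.2 × 102000 + 0.4 × 172000 = 19400 + 1600 + 20400 + 68800 = 110200
EV(B) = 0.27 × 167000 + 0.5 × 34000 + 0.23 × 141000 = 45090 + 17000 + 32430 = 94520
Overall = 0.12 × 110200 + 0.88 × 94520 = 13224 + 83177.6 = 96401.6

$96,401.60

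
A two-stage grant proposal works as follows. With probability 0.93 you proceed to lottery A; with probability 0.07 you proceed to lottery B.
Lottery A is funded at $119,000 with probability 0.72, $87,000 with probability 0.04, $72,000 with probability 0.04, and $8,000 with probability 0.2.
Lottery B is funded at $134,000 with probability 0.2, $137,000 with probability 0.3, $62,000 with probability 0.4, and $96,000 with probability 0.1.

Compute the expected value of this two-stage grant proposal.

EV(A) = 0.72 × 119000 + 0.04 × 87000 + 0.04 × 72000 + 0.2 × 8000 = 85680 + 3480 + 2880 + 1600 = 93640
EV(B) = 0.2 × 134000 + 0.3 × 137000 + 0.4 × 62000 + 0.1 × 96000 = 26800 + 41100 + 24800 + 9600 = 102300
Overall = 0.93 × 93640 + 0.07 × 102300 = 87085.2 + 7161 = 94246.2

$94,246.20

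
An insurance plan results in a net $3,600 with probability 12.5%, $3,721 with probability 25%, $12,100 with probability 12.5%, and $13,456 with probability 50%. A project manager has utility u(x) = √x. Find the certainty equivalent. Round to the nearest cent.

E[u] = 0.125·√3600 + 0.25·√3721 + 0.125·√12100 + 0.5·√13456 = 0.125·60 + 0.25·61 + 0.125·110 + 0.5·116 = 94.5
CE = (94.5)² = 8930.25

$8,930.25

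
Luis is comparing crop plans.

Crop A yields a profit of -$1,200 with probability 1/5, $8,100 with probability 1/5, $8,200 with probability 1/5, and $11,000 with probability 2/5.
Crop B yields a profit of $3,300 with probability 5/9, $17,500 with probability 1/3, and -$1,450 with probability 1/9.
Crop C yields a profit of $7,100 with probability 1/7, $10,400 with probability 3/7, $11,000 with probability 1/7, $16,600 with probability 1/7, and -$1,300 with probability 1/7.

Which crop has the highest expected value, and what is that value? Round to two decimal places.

Crop C ($9,228.57)

Crop A = 1/5 × (-1200) + 1/5 × 8100 + 1/5 × 8200 + 2/5 × 11000 = -240 + 1620 + 1640 + 4400 = 7420
Crop B = 5/9 × 3300 + 1/3 × 17500 + 1/9 × (-1450) = 1833.3333 + 5833.3333 − 161.1111 = 7505.5556
Crop C = 1/7 × 7100 + 3/7 × 10400 + 1/7 × 11000 + 1/7 × 16600 + 1/7 × (-1300) = 1014.2857 + 4457.1429 + 1571.4286 + 2371.4286 − 185.7143 = 9228.5714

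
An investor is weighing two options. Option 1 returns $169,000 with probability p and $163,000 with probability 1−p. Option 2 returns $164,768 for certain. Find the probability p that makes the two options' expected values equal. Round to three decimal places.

p = 0.295

p·169000 + (1−p)·163000 = 164768
6000p + 163000 = 164768
p = (164768 − 163000) / 6000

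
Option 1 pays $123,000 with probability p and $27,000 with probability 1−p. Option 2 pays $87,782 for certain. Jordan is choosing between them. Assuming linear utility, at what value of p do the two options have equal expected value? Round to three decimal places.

p·123000 + (1−p)·27000 = 87782
96000p + 27000 = 87782
p = (87782 − 27000) / 96000

p = 0.633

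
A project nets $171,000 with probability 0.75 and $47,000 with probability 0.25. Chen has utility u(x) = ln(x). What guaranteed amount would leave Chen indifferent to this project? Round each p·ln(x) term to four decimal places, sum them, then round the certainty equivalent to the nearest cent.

$123,821.96

E[u] = 0.75·ln(171000) + 0.25·ln(47000) = 9.0371 + 2.6895 = 11.7266
CE = e^11.7266 ≈ 123821.96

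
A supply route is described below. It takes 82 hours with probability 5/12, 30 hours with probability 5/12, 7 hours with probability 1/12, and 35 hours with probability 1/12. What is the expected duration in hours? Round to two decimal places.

50.17 hours

EV = 5/12 × 82 + 5/12 × 30 + 1/12 × 7 + 1/12 × 35 = 34.1667 + 12.5 + 0.5833 + 2.9167 = 50.1667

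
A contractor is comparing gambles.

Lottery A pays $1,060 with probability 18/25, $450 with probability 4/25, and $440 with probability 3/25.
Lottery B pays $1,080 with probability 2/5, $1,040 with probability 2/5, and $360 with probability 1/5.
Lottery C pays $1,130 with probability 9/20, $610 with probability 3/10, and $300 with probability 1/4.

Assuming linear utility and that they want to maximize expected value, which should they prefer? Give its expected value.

Lottery B ($920)

Lottery A = 18/25 × 1060 + 4/25 × 450 + 3/25 × 440 = 763.2 + 72 + 52.8 = 888
Lottery B = 2/5 × 1080 + 2/5 × 1040 + 1/5 × 360 = 432 + 416 + 72 = 920
Lottery C = 9/20 × 1130 + 3/10 × 610 + 1/4 × 300 = 508.5 + 183 + 75 = 766.5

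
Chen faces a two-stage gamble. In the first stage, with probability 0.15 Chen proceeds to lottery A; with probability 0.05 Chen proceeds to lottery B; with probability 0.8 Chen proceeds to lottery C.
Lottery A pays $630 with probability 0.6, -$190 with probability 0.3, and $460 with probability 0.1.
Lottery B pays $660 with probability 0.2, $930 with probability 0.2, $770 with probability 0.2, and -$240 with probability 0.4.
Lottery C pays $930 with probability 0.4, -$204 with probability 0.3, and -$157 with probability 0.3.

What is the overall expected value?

EV(A) = 0.6 × 630 + 0.3 × (-190) + 0.1 × 460 = 378 − 57 + 46 = 367
EV(B) = 0.2 × 660 + 0.2 × 930 + 0.2 × 770 + 0.4 × (-240) = 132 + 186 + 154 − 96 = 376
EV(C) = 0.4 × 930 + 0.3 × (-204) + 0.3 × (-157) = 372 − 61.2 − 47.1 = 263.7
Overall = 0.15 × 367 + 0.05 × 376 + 0.8 × 263.7 = 55.05 + 18.8 + 210.96 = 284.81

$284.81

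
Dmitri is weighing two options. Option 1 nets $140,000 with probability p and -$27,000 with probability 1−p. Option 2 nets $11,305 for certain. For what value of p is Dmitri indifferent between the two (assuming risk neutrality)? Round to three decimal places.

p = 0.229

p·140000 + (1−p)·(-27000) = 11305
167000p − 27000 = 11305
p = (11305 + 27000) / 167000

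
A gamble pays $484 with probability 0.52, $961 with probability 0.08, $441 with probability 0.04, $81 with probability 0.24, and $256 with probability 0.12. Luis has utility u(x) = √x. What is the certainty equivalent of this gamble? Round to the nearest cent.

E[u] = 0.52·√484 + 0.08·√961 + 0.04·√441 + 0.24·√81 + 0.12·√256 = 0.52·22 + 0.08·31 + 0.04·21 + 0.24·9 + 0.12·16 = 18.84
CE = (18.84)² = 354.9456

$354.95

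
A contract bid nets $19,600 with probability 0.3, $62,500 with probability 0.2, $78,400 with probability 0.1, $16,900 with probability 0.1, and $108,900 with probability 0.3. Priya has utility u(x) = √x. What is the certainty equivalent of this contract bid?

E[u] = 0.3·√19600 + 0.2·√62500 + 0.1·√78400 + 0.1·√16900 + 0.3·√108900 = 0.3·140 + 0.2·250 + 0.1·280 + 0.1·130 + 0.3·330 = 232
CE = (232)² = 53824

$53,824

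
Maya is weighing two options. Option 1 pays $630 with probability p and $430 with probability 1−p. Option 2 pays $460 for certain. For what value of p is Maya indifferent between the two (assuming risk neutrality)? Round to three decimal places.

p·630 + (1−p)·430 = 460
200p + 430 = 460
p = (460 − 430) / 200

p = 0.150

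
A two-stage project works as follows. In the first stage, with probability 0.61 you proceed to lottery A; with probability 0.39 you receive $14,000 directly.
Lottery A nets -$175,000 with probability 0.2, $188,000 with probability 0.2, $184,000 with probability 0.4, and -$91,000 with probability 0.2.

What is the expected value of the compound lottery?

EV(A) = 0.2 × (-175000) + 0.2 × 188000 + 0.4 × 184000 + 0.2 × (-91000) = -35000 + 37600 + 73600 − 18200 = 58000
Branch B: 14000 (certain)
Overall = 0.61 × 58000 + 0.39 × 14000 = 35380 + 5460 = 40840

$40,840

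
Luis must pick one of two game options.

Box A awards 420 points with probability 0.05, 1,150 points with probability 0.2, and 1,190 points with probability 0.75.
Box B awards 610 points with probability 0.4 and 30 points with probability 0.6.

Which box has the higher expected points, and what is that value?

Box A = 0.05 × 420 + 0.2 × 1150 + 0.75 × 1190 = 21 + 230 + 892.5 = 1143.5
Box B = 0.4 × 610 + 0.6 × 30 = 244 + 18 = 262

Box A (1143.5 points)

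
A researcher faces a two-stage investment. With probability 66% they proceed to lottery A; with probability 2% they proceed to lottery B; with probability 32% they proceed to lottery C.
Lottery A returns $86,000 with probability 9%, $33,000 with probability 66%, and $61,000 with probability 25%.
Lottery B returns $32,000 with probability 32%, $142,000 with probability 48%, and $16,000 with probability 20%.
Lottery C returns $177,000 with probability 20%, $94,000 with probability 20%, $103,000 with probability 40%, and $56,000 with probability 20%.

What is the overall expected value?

EV(A) = 0.09 × 86000 + 0.66 × 33000 + 0.25 × 61000 = 7740 + 21780 + 15250 = 44770
EV(B) = 0.32 × 32000 + 0.48 × 142000 + 0.2 × 16000 = 10240 + 68160 + 3200 = 81600
EV(C) = 0.2 × 177000 + 0.2 × 94000 + 0.4 × 103000 + 0.2 × 56000 = 35400 + 18800 + 41200 + 11200 = 106600
Overall = 0.66 × 44770 + 0.02 × 81600 + 0.32 × 106600 = 29548.2 + 1632 + 34112 = 65292.2

$65,292.20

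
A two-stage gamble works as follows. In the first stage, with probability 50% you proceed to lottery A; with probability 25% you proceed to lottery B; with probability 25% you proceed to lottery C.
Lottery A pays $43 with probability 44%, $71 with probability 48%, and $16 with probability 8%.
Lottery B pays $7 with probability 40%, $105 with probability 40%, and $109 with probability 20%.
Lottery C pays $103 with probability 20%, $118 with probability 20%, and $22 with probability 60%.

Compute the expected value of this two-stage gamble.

$58.14

EV(A) = 0.44 × 43 + 0.48 × 71 + 0.08 × 16 = 18.92 + 34.08 + 1.28 = 54.28
EV(B) = 0.4 × 7 + 0.4 × 105 + 0.2 × 109 = 2.8 + 42 + 21.8 = 66.6
EV(C) = 0.2 × 103 + 0.2 × 118 + 0.6 × 22 = 20.6 + 23.6 + 13.2 = 57.4
Overall = 0.5 × 54.28 + 0.25 × 66.6 + 0.25 × 57.4 = 27.14 + 16.65 + 14.35 = 58.14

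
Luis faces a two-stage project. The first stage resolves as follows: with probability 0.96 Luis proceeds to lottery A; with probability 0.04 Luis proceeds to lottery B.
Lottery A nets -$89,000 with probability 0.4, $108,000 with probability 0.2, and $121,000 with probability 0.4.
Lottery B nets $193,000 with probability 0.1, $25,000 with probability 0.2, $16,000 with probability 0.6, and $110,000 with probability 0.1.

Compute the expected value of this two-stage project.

EV(A) = 0.4 × (-89000) + 0.2 × 108000 + 0.4 × 121000 = -35600 + 21600 + 48400 = 34400
EV(B) = 0.1 × 193000 + 0.2 × 25000 + 0.6 × 16000 + 0.1 × 110000 = 19300 + 5000 + 9600 + 11000 = 44900
Overall = 0.96 × 34400 + 0.04 × 44900 = 33024 + 1796 = 34820

$34,820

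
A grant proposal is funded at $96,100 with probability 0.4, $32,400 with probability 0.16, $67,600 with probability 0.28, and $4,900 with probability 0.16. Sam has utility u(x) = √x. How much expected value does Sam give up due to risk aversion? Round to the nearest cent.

$7,261.76

E[u] = 0.4·√96100 + 0.16·√32400 + 0.28·√67600 + 0.16·√4900 = 0.4·310 + 0.16·180 + 0.28·260 + 0.16·70 = 236.8
CE = (236.8)² = 56074.24
Risk premium = EV − CE = 63336 − 56074.24 = 7261.76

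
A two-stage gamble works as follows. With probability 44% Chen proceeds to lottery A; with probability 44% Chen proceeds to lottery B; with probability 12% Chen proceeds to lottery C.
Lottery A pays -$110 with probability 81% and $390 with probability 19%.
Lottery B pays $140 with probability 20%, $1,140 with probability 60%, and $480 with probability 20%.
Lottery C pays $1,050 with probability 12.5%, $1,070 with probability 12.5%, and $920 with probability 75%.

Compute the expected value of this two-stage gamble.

$463.52

EV(A) = 0.81 × (-110) + 0.19 × 390 = -89.1 + 74.1 = -15
EV(B) = 0.2 × 140 + 0.6 × 1140 + 0.2 × 480 = 28 + 684 + 96 = 808
EV(C) = 0.125 × 1050 + 0.125 × 1070 + 0.75 × 920 = 131.25 + 133.75 + 690 = 955
Overall = 0.44 × (-15) + 0.44 × 808 + 0.12 × 955 = -6.6 + 355.52 + 114.6 = 463.52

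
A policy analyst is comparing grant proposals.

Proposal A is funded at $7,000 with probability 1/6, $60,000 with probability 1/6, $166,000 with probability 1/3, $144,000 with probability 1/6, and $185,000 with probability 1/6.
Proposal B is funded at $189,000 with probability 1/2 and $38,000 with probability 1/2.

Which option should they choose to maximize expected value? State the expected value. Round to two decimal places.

Proposal A = 1/6 × 7000 + 1/6 × 60000 + 1/3 × 166000 + 1/6 × 144000 + 1/6 × 185000 = 1166.6667 + 10000 + 55333.3333 + 24000 + 30833.3333 = 121333.3333
Proposal B = 1/2 × 189000 + 1/2 × 38000 = 94500 + 19000 = 113500

Proposal A ($121,333.33)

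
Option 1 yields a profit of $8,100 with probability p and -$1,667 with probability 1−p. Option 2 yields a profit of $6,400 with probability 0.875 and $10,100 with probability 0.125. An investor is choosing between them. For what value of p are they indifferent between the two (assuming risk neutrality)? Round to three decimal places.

p = 0.873

EV(Option 2) = 0.875 × 6400 + 0.125 × 10100 = 5600 + 1262.5 = 6862.5
p·8100 + (1−p)·(-1667) = 6862.5
9767p − 1667 = 6862.5
p = (6862.5 + 1667) / 9767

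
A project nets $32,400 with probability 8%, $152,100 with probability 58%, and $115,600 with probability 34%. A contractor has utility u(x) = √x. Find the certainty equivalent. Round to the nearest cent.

E[u] = 0.08·√32400 + 0.58·√152100 + 0.34·√115600 = 0.08·180 + 0.58·390 + 0.34·340 = 356.2
CE = (356.2)² = 126878.44

$126,878.44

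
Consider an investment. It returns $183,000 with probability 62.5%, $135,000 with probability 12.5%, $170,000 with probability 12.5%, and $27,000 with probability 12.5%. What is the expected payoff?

EV = 0.625 × 183000 + 0.125 × 135000 + 0.125 × 170000 + 0.125 × 27000 = 114375 + 16875 + 21250 + 3375 = 155875

$155,875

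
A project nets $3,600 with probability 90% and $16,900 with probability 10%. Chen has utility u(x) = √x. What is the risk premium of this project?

$441

E[u] = 0.9·√3600 + 0.1·√16900 = 0.9·60 + 0.1·130 = 67
CE = (67)² = 4489
Risk premium = EV − CE = 4930 − 4489 = 441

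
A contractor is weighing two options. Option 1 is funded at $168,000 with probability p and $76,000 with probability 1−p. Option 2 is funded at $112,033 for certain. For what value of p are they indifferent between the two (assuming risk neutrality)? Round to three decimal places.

p·168000 + (1−p)·76000 = 112033
92000p + 76000 = 112033
p = (112033 − 76000) / 92000

p = 0.392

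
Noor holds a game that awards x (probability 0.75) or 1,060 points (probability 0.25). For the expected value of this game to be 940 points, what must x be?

0.75·x + 0.25·1060 = 940
0.75·x = 940 − 265 = 675
x = 675 / 0.75 = 900

x = 900 points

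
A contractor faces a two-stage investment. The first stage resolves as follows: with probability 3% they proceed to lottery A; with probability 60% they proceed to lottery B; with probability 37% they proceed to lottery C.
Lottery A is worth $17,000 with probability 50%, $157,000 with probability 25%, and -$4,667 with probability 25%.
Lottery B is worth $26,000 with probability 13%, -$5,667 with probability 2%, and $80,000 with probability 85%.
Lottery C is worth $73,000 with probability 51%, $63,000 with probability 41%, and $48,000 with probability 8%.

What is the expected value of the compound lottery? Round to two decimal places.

$68,910.49

EV(A) = 0.5 × 17000 + 0.25 × 157000 + 0.25 × (-4667) = 8500 + 39250 − 1166.75 = 46583.25
EV(B) = 0.13 × 26000 + 0.02 × (-5667) + 0.85 × 80000 = 3380 − 113.34 + 68000 = 71266.66
EV(C) = 0.51 × 73000 + 0.41 × 63000 + 0.08 × 48000 = 37230 + 25830 + 3840 = 66900
Overall = 0.03 × 46583.25 + 0.6 × 71266.66 + 0.37 × 66900 = 1397.4975 + 42759.996 + 24753 = 68910.4935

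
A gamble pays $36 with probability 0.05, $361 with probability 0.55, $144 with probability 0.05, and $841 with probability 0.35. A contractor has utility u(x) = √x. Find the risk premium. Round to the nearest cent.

E[u] = 0.05·√36 + 0.55·√361 + 0.05·√144 + 0.35·√841 = 0.05·6 + 0.55·19 + 0.05·12 + 0.35·29 = 21.5
CE = (21.5)² = 462.25
Risk premium = EV − CE = 501.9 − 462.25 = 39.65

$39.65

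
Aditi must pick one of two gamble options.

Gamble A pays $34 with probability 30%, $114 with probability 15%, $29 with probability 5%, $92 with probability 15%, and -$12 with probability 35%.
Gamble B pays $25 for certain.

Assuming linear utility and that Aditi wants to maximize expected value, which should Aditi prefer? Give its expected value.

Gamble A = 0.3 × 34 + 0.15 × 114 + 0.05 × 29 + 0.15 × 92 + 0.35 × (-12) = 10.2 + 17.1 + 1.45 + 13.8 − 4.2 = 38.35
Gamble B: 25 (certain)

Gamble A ($38.35)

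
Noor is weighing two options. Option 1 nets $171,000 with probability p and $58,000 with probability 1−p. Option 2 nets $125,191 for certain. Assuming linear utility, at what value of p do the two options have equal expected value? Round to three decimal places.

p·171000 + (1−p)·58000 = 125191
113000p + 58000 = 125191
p = (125191 − 58000) / 113000

p = 0.595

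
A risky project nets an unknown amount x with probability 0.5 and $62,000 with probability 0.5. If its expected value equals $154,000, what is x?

x = $246,000

0.5·x + 0.5·62000 = 154000
0.5·x = 154000 − 31000 = 123000
x = 123000 / 0.5 = 246000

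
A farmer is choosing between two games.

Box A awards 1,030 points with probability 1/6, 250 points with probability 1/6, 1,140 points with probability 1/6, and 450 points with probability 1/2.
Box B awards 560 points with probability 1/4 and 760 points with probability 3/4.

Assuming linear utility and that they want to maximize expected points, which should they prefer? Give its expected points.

Box A = 1/6 × 1030 + 1/6 × 250 + 1/6 × 1140 + 1/2 × 450 = 171.6667 + 41.6667 + 190 + 225 = 628.3333
Box B = 1/4 × 560 + 3/4 × 760 = 140 + 570 = 710

Box B (710 points)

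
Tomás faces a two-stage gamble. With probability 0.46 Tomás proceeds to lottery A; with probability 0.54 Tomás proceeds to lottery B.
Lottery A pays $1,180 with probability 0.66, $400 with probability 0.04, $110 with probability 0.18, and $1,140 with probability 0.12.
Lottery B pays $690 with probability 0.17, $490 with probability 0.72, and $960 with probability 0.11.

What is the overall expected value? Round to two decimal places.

$748.52

EV(A) = 0.66 × 1180 + 0.04 × 400 + 0.18 × 110 + 0.12 × 1140 = 778.8 + 16 + 19.8 + 136.8 = 951.4
EV(B) = 0.17 × 690 + 0.72 × 490 + 0.11 × 960 = 117.3 + 352.8 + 105.6 = 575.7
Overall = 0.46 × 951.4 + 0.54 × 575.7 = 437.644 + 310.878 = 748.522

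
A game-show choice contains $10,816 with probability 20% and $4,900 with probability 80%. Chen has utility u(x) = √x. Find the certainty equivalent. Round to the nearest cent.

$5,898.24

E[u] = 0.2·√10816 + 0.8·√4900 = 0.2·104 + 0.8·70 = 76.8
CE = (76.8)² = 5898.24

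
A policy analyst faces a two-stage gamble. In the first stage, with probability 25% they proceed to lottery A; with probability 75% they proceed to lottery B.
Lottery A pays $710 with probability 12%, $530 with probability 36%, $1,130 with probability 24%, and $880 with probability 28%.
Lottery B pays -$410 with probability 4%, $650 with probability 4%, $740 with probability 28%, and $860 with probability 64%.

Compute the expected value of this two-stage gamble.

$773.80

EV(A) = 0.12 × 710 + 0.36 × 530 + 0.24 × 1130 + 0.28 × 880 = 85.2 + 190.8 + 271.2 + 246.4 = 793.6
EV(B) = 0.04 × (-410) + 0.04 × 650 + 0.28 × 740 + 0.64 × 860 = -16.4 + 26 + 207.2 + 550.4 = 767.2
Overall = 0.25 × 793.6 + 0.75 × 767.2 = 198.4 + 575.4 = 773.8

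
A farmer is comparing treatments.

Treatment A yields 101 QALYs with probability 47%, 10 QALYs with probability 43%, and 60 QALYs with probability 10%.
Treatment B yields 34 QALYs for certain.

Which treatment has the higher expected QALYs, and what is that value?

Treatment A (57.77 QALYs)

Treatment A = 0.47 × 101 + 0.43 × 10 + 0.1 × 60 = 47.47 + 4.3 + 6 = 57.77
Treatment B: 34 (certain)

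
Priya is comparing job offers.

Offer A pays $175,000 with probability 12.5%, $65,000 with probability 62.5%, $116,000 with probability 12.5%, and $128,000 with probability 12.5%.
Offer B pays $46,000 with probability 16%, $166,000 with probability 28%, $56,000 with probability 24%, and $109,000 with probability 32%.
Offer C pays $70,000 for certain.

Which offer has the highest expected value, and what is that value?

Offer A = 0.125 × 175000 + 0.625 × 65000 + 0.125 × 116000 + 0.125 × 128000 = 21875 + 40625 + 14500 + 16000 = 93000
Offer B = 0.16 × 46000 + 0.28 × 166000 + 0.24 × 56000 + 0.32 × 109000 = 7360 + 46480 + 13440 + 34880 = 102160
Offer C: 70000 (certain)

Offer B ($102,160)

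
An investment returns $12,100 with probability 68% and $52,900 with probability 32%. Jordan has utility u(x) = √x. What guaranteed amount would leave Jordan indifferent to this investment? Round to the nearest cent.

$22,022.56

E[u] = 0.68·√12100 + 0.32·√52900 = 0.68·110 + 0.32·230 = 148.4
CE = (148.4)² = 22022.56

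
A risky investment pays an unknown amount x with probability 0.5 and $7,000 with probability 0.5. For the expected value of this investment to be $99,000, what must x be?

x = $191,000

0.5·x + 0.5·7000 = 99000
0.5·x = 99000 − 3500 = 95500
x = 95500 / 0.5 = 191000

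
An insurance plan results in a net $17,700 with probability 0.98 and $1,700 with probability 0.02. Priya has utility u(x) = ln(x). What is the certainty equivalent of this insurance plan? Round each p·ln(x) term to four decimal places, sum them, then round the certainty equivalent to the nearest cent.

E[u] = 0.98·ln(17700) + 0.02·ln(1700) = 9.5857 + 0.1488 = 9.7345
CE = e^9.7345 ≈ 16890.39

$16,890.39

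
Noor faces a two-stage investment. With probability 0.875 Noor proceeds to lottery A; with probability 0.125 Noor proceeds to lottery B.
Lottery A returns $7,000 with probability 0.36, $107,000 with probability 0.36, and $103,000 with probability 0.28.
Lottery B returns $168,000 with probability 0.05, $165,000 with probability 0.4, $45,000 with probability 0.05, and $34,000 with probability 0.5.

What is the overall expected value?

$72,851.25

EV(A) = 0.36 × 7000 + 0.36 × 107000 + 0.28 × 103000 = 2520 + 38520 + 28840 = 69880
EV(B) = 0.05 × 168000 + 0.4 × 165000 + 0.05 × 45000 + 0.5 × 34000 = 8400 + 66000 + 2250 + 17000 = 93650
Overall = 0.875 × 69880 + 0.125 × 93650 = 61145 + 11706.25 = 72851.25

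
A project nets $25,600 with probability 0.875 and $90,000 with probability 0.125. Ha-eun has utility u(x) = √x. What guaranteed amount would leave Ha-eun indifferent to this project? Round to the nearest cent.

$31,506.25

E[u] = 0.875·√25600 + 0.125·√90000 = 0.875·160 + 0.125·300 = 177.5
CE = (177.5)² = 31506.25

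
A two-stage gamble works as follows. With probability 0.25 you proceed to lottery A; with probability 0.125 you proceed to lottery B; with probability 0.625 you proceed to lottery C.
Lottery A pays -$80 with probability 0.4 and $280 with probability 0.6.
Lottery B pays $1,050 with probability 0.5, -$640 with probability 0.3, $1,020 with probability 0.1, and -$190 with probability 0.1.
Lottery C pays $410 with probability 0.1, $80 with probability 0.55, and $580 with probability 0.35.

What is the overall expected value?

EV(A) = 0.4 × (-80) + 0.6 × 280 = -32 + 168 = 136
EV(B) = 0.5 × 1050 + 0.3 × (-640) + 0.1 × 1020 + 0.1 × (-190) = 525 − 192 + 102 − 19 = 416
EV(C) = 0.1 × 410 + 0.55 × 80 + 0.35 × 580 = 41 + 44 + 203 = 288
Overall = 0.25 × 136 + 0.125 × 416 + 0.625 × 288 = 34 + 52 + 180 = 266

$266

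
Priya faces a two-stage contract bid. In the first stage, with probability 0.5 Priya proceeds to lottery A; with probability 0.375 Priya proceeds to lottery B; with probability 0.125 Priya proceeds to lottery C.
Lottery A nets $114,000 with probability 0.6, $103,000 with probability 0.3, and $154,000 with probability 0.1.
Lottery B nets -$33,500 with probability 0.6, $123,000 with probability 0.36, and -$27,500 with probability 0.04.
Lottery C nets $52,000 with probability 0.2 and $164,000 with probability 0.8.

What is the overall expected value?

$83,705

EV(A) = 0.6 × 114000 + 0.3 × 103000 + 0.1 × 154000 = 68400 + 30900 + 15400 = 114700
EV(B) = 0.6 × (-33500) + 0.36 × 123000 + 0.04 × (-27500) = -20100 + 44280 − 1100 = 23080
EV(C) = 0.2 × 52000 + 0.8 × 164000 = 10400 + 131200 = 141600
Overall = 0.5 × 114700 + 0.375 × 23080 + 0.125 × 141600 = 57350 + 8655 + 17700 = 83705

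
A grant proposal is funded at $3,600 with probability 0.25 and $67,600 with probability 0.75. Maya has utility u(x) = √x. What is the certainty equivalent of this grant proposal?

E[u] = 0.25·√3600 + 0.75·√67600 = 0.25·60 + 0.75·260 = 210
CE = (210)² = 44100

$44,100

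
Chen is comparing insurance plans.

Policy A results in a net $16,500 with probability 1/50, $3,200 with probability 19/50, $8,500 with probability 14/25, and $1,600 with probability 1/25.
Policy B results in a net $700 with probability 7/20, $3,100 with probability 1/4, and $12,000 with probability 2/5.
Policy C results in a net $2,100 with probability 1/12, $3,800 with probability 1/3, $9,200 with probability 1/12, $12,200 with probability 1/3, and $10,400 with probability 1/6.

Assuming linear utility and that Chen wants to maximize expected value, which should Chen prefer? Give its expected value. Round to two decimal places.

Policy C ($8,008.33)

Policy A = 1/50 × 16500 + 19/50 × 3200 + 14/25 × 8500 + 1/25 × 1600 = 330 + 1216 + 4760 + 64 = 6370
Policy B = 7/20 × 700 + 1/4 × 3100 + 2/5 × 12000 = 245 + 775 + 4800 = 5820
Policy C = 1/12 × 2100 + 1/3 × 3800 + 1/12 × 9200 + 1/3 × 12200 + 1/6 × 10400 = 175 + 1266.6667 + 766.6667 + 4066.6667 + 1733.3333 = 8008.3333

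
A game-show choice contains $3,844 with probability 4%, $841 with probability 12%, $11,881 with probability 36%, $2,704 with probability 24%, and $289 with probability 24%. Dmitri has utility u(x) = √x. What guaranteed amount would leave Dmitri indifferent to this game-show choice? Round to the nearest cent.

$3,814.30

E[u] = 0.04·√3844 + 0.12·√841 + 0.36·√11881 + 0.24·√2704 + 0.24·√289 = 0.04·62 + 0.12·29 + 0.36·109 + 0.24·52 + 0.24·17 = 61.76
CE = (61.76)² = 3814.2976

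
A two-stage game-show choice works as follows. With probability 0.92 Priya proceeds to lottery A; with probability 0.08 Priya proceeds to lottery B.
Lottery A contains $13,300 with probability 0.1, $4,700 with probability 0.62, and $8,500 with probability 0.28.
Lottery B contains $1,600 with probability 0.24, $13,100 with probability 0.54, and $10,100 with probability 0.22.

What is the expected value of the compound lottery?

EV(A) = 0.1 × 13300 + 0.62 × 4700 + 0.28 × 8500 = 1330 + 2914 + 2380 = 6624
EV(B) = 0.24 × 1600 + 0.54 × 13100 + 0.22 × 10100 = 384 + 7074 + 2222 = 9680
Overall = 0.92 × 6624 + 0.08 × 9680 = 6094.08 + 774.4 = 6868.48

$6,868.48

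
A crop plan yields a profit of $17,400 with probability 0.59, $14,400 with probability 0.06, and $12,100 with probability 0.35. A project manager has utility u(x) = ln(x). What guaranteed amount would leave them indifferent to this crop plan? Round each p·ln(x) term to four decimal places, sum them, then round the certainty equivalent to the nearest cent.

E[u] = 0.59·ln(17400) + 0.06·ln(14400) + 0.35·ln(12100) = 5.7609 + 0.5745 + 3.2903 = 9.6257
CE = e^9.6257 ≈ 15149.15

$15,149.15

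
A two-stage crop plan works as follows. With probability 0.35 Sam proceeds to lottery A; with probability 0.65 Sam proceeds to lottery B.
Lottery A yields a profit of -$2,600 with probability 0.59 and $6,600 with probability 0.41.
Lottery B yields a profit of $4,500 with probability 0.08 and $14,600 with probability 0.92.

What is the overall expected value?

$9,375

EV(A) = 0.59 × (-2600) + 0.41 × 6600 = -1534 + 2706 = 1172
EV(B) = 0.08 × 4500 + 0.92 × 14600 = 360 + 13432 = 13792
Overall = 0.35 × 1172 + 0.65 × 13792 = 410.2 + 8964.8 = 9375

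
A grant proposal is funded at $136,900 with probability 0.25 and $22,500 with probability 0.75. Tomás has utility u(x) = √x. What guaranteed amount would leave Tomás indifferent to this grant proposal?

$42,025

E[u] = 0.25·√136900 + 0.75·√22500 = 0.25·370 + 0.75·150 = 205
CE = (205)² = 42025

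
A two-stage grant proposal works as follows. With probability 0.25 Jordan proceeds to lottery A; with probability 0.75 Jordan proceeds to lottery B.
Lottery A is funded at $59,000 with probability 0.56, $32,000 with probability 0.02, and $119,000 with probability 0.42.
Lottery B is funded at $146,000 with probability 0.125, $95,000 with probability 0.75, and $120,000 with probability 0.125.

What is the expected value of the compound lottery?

EV(A) = 0.56 × 59000 + 0.02 × 32000 + 0.42 × 119000 = 33040 + 640 + 49980 = 83660
EV(B) = 0.125 × 146000 + 0.75 × 95000 + 0.125 × 120000 = 18250 + 71250 + 15000 = 104500
Overall = 0.25 × 83660 + 0.75 × 104500 = 20915 + 78375 = 99290

$99,290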